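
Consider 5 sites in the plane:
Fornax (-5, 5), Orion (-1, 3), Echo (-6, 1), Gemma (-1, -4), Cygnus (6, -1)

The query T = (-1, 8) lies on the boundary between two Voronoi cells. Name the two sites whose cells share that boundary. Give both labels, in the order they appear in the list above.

Squared distances from T to each site:
d²(T, Fornax) = (-1−(-5))² + (8−5)² = 16 + 9 = 25
d²(T, Orion) = (-1−(-1))² + (8−3)² = 0 + 25 = 25
d²(T, Echo) = (-1−(-6))² + (8−1)² = 25 + 49 = 74
d²(T, Gemma) = (-1−(-1))² + (8−(-4))² = 0 + 144 = 144
d²(T, Cygnus) = (-1−6)² + (8−(-1))² = 49 + 81 = 130
T is equidistant from Fornax and Orion (both at squared distance 25), and every other site is strictly farther — so T lies on the Fornax–Orion Voronoi edge.

Fornax and Orion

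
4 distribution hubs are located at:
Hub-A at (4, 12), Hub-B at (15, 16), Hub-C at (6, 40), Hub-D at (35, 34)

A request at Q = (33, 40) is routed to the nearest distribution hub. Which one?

Hub-D

Compare squared distances (the ordering matches that of the actual distances):
d²(Q, Hub-A) = (33−4)² + (40−12)² = 841 + 784 = 1625
d²(Q, Hub-B) = (33−15)² + (40−16)² = 324 + 576 = 900
d²(Q, Hub-C) = (33−6)² + (40−40)² = 729 + 0 = 729
d²(Q, Hub-D) = (33−35)² + (40−34)² = 4 + 36 = 40
Hub-D is nearest.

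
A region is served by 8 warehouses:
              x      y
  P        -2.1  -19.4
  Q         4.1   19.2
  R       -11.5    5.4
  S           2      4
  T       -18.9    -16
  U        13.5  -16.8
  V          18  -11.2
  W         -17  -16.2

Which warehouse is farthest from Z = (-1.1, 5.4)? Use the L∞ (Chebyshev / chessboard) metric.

d(Z,P) = max(1, 24.8) = 24.8
d(Z,Q) = max(5.2, 13.8) = 13.8
d(Z,R) = max(10.4, 0) = 10.4
d(Z,S) = max(3.1, 1.4) = 3.1
d(Z,T) = max(17.8, 21.4) = 21.4
d(Z,U) = max(14.6, 22.2) = 22.2
d(Z,V) = max(19.1, 16.6) = 19.1
d(Z,W) = max(15.9, 21.6) = 21.6
The largest is to P.

P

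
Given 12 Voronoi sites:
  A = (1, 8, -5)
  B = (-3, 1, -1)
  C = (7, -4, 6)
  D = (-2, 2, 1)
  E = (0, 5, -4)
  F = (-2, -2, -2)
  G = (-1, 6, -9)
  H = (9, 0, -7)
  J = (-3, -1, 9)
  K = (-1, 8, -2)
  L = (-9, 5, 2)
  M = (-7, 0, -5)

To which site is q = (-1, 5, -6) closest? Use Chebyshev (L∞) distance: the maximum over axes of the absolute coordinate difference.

d(q,A) = max(2, 3, 1) = 3
d(q,B) = max(2, 4, 5) = 5
d(q,C) = max(8, 9, 12) = 12
d(q,D) = max(1, 3, 7) = 7
d(q,E) = max(1, 0, 2) = 2
d(q,F) = max(1, 7, 4) = 7
d(q,G) = max(0, 1, 3) = 3
d(q,H) = max(10, 5, 1) = 10
d(q,J) = max(2, 6, 15) = 15
d(q,K) = max(0, 3, 4) = 4
d(q,L) = max(8, 0, 8) = 8
d(q,M) = max(6, 5, 1) = 6
Minimum is at E.

E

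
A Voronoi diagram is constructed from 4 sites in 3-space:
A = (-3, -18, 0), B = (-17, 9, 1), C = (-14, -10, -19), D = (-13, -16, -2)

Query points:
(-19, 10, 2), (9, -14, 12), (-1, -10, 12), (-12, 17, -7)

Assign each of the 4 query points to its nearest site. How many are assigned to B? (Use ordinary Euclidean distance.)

(-19, 10, 2) — d² to each: A:1044, B:6, C:866, D:728 → nearest is B
(9, -14, 12) — d² to each: A:304, B:1326, C:1506, D:684 → nearest is A
(-1, -10, 12) — d² to each: A:212, B:738, C:1130, D:376 → nearest is A
(-12, 17, -7) — d² to each: A:1355, B:153, C:877, D:1115 → nearest is B
2 of the 4 points have B as nearest.

2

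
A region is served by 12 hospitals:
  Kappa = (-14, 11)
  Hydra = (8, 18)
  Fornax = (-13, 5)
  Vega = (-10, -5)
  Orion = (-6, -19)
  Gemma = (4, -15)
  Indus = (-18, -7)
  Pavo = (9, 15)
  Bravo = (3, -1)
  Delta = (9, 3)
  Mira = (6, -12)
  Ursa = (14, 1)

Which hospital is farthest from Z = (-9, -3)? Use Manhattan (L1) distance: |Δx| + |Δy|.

d(Z, Kappa) = |-9−(-14)| + |-3−11| = 5 + 14 = 19
d(Z, Hydra) = |-9−8| + |-3−18| = 17 + 21 = 38
d(Z, Fornax) = |-9−(-13)| + |-3−5| = 4 + 8 = 12
d(Z, Vega) = |-9−(-10)| + |-3−(-5)| = 1 + 2 = 3
d(Z, Orion) = |-9−(-6)| + |-3−(-19)| = 3 + 16 = 19
d(Z, Gemma) = |-9−4| + |-3−(-15)| = 13 + 12 = 25
d(Z, Indus) = |-9−(-18)| + |-3−(-7)| = 9 + 4 = 13
d(Z, Pavo) = |-9−9| + |-3−15| = 18 + 18 = 36
d(Z, Bravo) = |-9−3| + |-3−(-1)| = 12 + 2 = 14
d(Z, Delta) = |-9−9| + |-3−3| = 18 + 6 = 24
d(Z, Mira) = |-9−6| + |-3−(-12)| = 15 + 9 = 24
d(Z, Ursa) = |-9−14| + |-3−1| = 23 + 4 = 27
The largest is to Hydra.

Hydra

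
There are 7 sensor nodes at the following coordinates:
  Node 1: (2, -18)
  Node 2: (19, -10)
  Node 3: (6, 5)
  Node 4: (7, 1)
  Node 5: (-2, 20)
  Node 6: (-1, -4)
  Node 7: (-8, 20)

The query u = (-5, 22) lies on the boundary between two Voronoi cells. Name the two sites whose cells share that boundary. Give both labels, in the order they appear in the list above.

Node 5 and Node 7

Squared distances from u to each site:
d²(u, Node 1) = (-5−2)² + (22−(-18))² = 49 + 1600 = 1649
d²(u, Node 2) = (-5−19)² + (22−(-10))² = 576 + 1024 = 1600
d²(u, Node 3) = (-5−6)² + (22−5)² = 121 + 289 = 410
d²(u, Node 4) = (-5−7)² + (22−1)² = 144 + 441 = 585
d²(u, Node 5) = (-5−(-2))² + (22−20)² = 9 + 4 = 13
d²(u, Node 6) = (-5−(-1))² + (22−(-4))² = 16 + 676 = 692
d²(u, Node 7) = (-5−(-8))² + (22−20)² = 9 + 4 = 13
u is equidistant from Node 5 and Node 7 (both at squared distance 13), and every other site is strictly farther — so u lies on the Node 5–Node 7 Voronoi edge.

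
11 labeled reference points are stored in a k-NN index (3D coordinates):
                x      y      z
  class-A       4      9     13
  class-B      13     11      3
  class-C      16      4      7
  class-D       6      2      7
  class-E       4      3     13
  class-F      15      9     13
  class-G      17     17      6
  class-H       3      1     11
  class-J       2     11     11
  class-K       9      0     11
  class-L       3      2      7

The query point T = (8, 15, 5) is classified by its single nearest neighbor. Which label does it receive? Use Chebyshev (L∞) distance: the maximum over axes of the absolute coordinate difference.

d(T, class-A) = max(4, 6, 8) = 8
d(T, class-B) = max(5, 4, 2) = 5
d(T, class-C) = max(8, 11, 2) = 11
d(T, class-D) = max(2, 13, 2) = 13
d(T, class-E) = max(4, 12, 8) = 12
d(T, class-F) = max(7, 6, 8) = 8
d(T, class-G) = max(9, 2, 1) = 9
d(T, class-H) = max(5, 14, 6) = 14
d(T, class-J) = max(6, 4, 6) = 6
d(T, class-K) = max(1, 15, 6) = 15
d(T, class-L) = max(5, 13, 2) = 13
Minimum is at class-B.

class-B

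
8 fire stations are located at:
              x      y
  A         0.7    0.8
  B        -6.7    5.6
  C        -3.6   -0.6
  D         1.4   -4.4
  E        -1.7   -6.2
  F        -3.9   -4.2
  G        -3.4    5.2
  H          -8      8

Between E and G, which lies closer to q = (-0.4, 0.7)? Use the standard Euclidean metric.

Compare squared distances:
|qE|² = (-0.4−(-1.7))² + (0.7−(-6.2))² = 1.69 + 47.61 = 49.3
|qG|² = (-0.4−(-3.4))² + (0.7−5.2)² = 9 + 20.25 = 29.25
49.3 > 29.25, so G is closer.

G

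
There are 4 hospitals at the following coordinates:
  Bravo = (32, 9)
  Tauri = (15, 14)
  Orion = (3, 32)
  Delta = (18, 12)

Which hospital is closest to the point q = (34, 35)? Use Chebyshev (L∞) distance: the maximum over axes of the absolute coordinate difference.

Tauri

d(q, Bravo) = max(2, 26) = 26
d(q, Tauri) = max(19, 21) = 21
d(q, Orion) = max(31, 3) = 31
d(q, Delta) = max(16, 23) = 23
Minimum is at Tauri.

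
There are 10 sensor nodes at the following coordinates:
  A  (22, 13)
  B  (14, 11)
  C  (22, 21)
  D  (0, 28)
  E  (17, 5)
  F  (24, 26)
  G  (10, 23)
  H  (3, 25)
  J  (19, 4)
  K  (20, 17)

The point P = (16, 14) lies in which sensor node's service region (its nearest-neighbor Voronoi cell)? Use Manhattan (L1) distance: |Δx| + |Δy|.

B

d(P,A) = |16−22| + |14−13| = 6 + 1 = 7
d(P,B) = |16−14| + |14−11| = 2 + 3 = 5
d(P,C) = |16−22| + |14−21| = 6 + 7 = 13
d(P,D) = |16−0| + |14−28| = 16 + 14 = 30
d(P,E) = |16−17| + |14−5| = 1 + 9 = 10
d(P,F) = |16−24| + |14−26| = 8 + 12 = 20
d(P,G) = |16−10| + |14−23| = 6 + 9 = 15
d(P,H) = |16−3| + |14−25| = 13 + 11 = 24
d(P,J) = |16−19| + |14−4| = 3 + 10 = 13
d(P,K) = |16−20| + |14−17| = 4 + 3 = 7
The smallest is to B, so P lies in the Voronoi region of B.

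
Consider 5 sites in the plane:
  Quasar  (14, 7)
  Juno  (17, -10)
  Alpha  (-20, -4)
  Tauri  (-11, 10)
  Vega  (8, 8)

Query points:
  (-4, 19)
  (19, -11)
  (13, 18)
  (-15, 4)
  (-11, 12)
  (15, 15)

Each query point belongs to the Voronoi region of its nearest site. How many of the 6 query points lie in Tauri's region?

3

(-4, 19) — d² to each: Quasar:468, Juno:1282, Alpha:785, Tauri:130, Vega:265 → nearest is Tauri
(19, -11) — d² to each: Quasar:349, Juno:5, Alpha:1570, Tauri:1341, Vega:482 → nearest is Juno
(13, 18) — d² to each: Quasar:122, Juno:800, Alpha:1573, Tauri:640, Vega:125 → nearest is Quasar
(-15, 4) — d² to each: Quasar:850, Juno:1220, Alpha:89, Tauri:52, Vega:545 → nearest is Tauri
(-11, 12) — d² to each: Quasar:650, Juno:1268, Alpha:337, Tauri:4, Vega:377 → nearest is Tauri
(15, 15) — d² to each: Quasar:65, Juno:629, Alpha:1586, Tauri:701, Vega:98 → nearest is Quasar
3 of the 6 points have Tauri as nearest.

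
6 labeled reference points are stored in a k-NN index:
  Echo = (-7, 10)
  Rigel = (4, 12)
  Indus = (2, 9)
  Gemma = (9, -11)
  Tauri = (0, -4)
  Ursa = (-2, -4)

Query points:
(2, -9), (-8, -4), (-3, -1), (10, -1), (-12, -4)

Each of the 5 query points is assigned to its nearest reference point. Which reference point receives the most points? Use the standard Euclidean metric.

Ursa

(2, -9) — d² to each: Echo:442, Rigel:445, Indus:324, Gemma:53, Tauri:29, Ursa:41 → nearest is Tauri
(-8, -4) — d² to each: Echo:197, Rigel:400, Indus:269, Gemma:338, Tauri:64, Ursa:36 → nearest is Ursa
(-3, -1) — d² to each: Echo:137, Rigel:218, Indus:125, Gemma:244, Tauri:18, Ursa:10 → nearest is Ursa
(10, -1) — d² to each: Echo:410, Rigel:205, Indus:164, Gemma:101, Tauri:109, Ursa:153 → nearest is Gemma
(-12, -4) — d² to each: Echo:221, Rigel:512, Indus:365, Gemma:490, Tauri:144, Ursa:100 → nearest is Ursa
Tally — Gemma:1, Tauri:1, Ursa:3. Ursa captures the most (3).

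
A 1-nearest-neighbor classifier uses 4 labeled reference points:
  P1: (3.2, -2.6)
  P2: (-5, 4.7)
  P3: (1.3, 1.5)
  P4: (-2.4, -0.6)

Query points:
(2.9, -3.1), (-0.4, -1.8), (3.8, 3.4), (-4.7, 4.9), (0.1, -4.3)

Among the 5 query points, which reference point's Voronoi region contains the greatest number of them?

(2.9, -3.1) — d² to each: P1:0.34, P2:123.25, P3:23.72, P4:34.34 → nearest is P1
(-0.4, -1.8) — d² to each: P1:13.6, P2:63.41, P3:13.78, P4:5.44 → nearest is P4
(3.8, 3.4) — d² to each: P1:36.36, P2:79.13, P3:9.86, P4:54.44 → nearest is P3
(-4.7, 4.9) — d² to each: P1:118.66, P2:0.13, P3:47.56, P4:35.54 → nearest is P2
(0.1, -4.3) — d² to each: P1:12.5, P2:107.01, P3:35.08, P4:19.94 → nearest is P1
Tally — P1:2, P2:1, P3:1, P4:1. P1 captures the most (2).

P1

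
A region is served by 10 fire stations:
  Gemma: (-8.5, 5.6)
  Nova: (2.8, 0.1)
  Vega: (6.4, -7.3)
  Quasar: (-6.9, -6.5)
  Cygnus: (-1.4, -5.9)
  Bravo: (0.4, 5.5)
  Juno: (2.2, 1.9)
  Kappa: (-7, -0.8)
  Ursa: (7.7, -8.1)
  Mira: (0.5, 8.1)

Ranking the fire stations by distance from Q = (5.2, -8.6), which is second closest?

Ursa

Since √ is increasing, it suffices to compare squared distances:
d²(Q, Gemma) = (5.2−(-8.5))² + (-8.6−5.6)² = 187.69 + 201.64 = 389.33
d²(Q, Nova) = (5.2−2.8)² + (-8.6−0.1)² = 5.76 + 75.69 = 81.45
d²(Q, Vega) = (5.2−6.4)² + (-8.6−(-7.3))² = 1.44 + 1.69 = 3.13
d²(Q, Quasar) = (5.2−(-6.9))² + (-8.6−(-6.5))² = 146.41 + 4.41 = 150.82
d²(Q, Cygnus) = (5.2−(-1.4))² + (-8.6−(-5.9))² = 43.56 + 7.29 = 50.85
d²(Q, Bravo) = (5.2−0.4)² + (-8.6−5.5)² = 23.04 + 198.81 = 221.85
d²(Q, Juno) = (5.2−2.2)² + (-8.6−1.9)² = 9 + 110.25 = 119.25
d²(Q, Kappa) = (5.2−(-7))² + (-8.6−(-0.8))² = 148.84 + 60.84 = 209.68
d²(Q, Ursa) = (5.2−7.7)² + (-8.6−(-8.1))² = 6.25 + 0.25 = 6.5
d²(Q, Mira) = (5.2−0.5)² + (-8.6−8.1)² = 22.09 + 278.89 = 300.98
Sorted ascending: Vega, Ursa, Cygnus, … — the second-nearest is Ursa.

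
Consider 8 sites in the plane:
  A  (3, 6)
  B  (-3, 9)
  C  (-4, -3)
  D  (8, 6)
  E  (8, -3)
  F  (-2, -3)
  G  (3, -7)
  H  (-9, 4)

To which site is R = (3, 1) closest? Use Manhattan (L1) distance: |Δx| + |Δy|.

d(R,A) = |3−3| + |1−6| = 0 + 5 = 5
d(R,B) = |3−(-3)| + |1−9| = 6 + 8 = 14
d(R,C) = |3−(-4)| + |1−(-3)| = 7 + 4 = 11
d(R,D) = |3−8| + |1−6| = 5 + 5 = 10
d(R,E) = |3−8| + |1−(-3)| = 5 + 4 = 9
d(R,F) = |3−(-2)| + |1−(-3)| = 5 + 4 = 9
d(R,G) = |3−3| + |1−(-7)| = 0 + 8 = 8
d(R,H) = |3−(-9)| + |1−4| = 12 + 3 = 15
A is nearest.

A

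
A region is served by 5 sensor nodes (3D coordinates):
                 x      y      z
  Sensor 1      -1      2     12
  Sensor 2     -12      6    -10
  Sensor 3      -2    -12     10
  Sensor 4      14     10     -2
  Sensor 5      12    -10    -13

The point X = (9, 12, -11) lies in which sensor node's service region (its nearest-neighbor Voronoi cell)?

Sensor 4

Since √ is increasing, it suffices to compare squared distances:
d²(X, Sensor 1) = (9−(-1))² + (12−2)² + (-11−12)² = 100 + 100 + 529 = 729
d²(X, Sensor 2) = (9−(-12))² + (12−6)² + (-11−(-10))² = 441 + 36 + 1 = 478
d²(X, Sensor 3) = (9−(-2))² + (12−(-12))² + (-11−10)² = 121 + 576 + 441 = 1138
d²(X, Sensor 4) = (9−14)² + (12−10)² + (-11−(-2))² = 25 + 4 + 81 = 110
d²(X, Sensor 5) = (9−12)² + (12−(-10))² + (-11−(-13))² = 9 + 484 + 4 = 497
Minimum is at Sensor 4.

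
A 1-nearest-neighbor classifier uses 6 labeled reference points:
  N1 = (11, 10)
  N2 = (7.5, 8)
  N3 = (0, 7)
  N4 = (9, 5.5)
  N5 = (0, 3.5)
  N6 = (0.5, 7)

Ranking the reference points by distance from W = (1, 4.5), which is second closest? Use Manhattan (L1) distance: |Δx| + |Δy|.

d(W,N1) = |1−11| + |4.5−10| = 10 + 5.5 = 15.5
d(W,N2) = |1−7.5| + |4.5−8| = 6.5 + 3.5 = 10
d(W,N3) = |1−0| + |4.5−7| = 1 + 2.5 = 3.5
d(W,N4) = |1−9| + |4.5−5.5| = 8 + 1 = 9
d(W,N5) = |1−0| + |4.5−3.5| = 1 + 1 = 2
d(W,N6) = |1−0.5| + |4.5−7| = 0.5 + 2.5 = 3
Sorted ascending: N5, N6, N3, … — the second-nearest is N6.

N6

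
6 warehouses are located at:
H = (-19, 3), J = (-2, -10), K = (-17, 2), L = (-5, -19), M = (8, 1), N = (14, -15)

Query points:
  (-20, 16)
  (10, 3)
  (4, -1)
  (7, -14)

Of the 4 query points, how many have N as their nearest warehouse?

(-20, 16) — d² to each: H:170, J:1000, K:205, L:1450, M:1009, N:2117 → nearest is H
(10, 3) — d² to each: H:841, J:313, K:730, L:709, M:8, N:340 → nearest is M
(4, -1) — d² to each: H:545, J:117, K:450, L:405, M:20, N:296 → nearest is M
(7, -14) — d² to each: H:965, J:97, K:832, L:169, M:226, N:50 → nearest is N
1 of the 4 points has N as nearest.

1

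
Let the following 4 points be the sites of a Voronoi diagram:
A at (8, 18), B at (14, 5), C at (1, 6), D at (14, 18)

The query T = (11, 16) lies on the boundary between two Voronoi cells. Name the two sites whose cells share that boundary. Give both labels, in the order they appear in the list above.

A and D

Squared distances from T to each site:
|TA|² = 9 + 4 = 13
|TB|² = 9 + 121 = 130
|TC|² = 100 + 100 = 200
|TD|² = 9 + 4 = 13
T is equidistant from A and D (both at squared distance 13), and every other site is strictly farther — so T lies on the A–D Voronoi edge.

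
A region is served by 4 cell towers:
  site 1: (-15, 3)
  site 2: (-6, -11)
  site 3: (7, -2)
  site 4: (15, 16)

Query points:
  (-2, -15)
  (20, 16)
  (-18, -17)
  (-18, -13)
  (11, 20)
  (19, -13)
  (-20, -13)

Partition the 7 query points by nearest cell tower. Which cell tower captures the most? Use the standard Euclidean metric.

(-2, -15) — d² to each: site 1:493, site 2:32, site 3:250, site 4:1250 → nearest is site 2
(20, 16) — d² to each: site 1:1394, site 2:1405, site 3:493, site 4:25 → nearest is site 4
(-18, -17) — d² to each: site 1:409, site 2:180, site 3:850, site 4:2178 → nearest is site 2
(-18, -13) — d² to each: site 1:265, site 2:148, site 3:746, site 4:1930 → nearest is site 2
(11, 20) — d² to each: site 1:965, site 2:1250, site 3:500, site 4:32 → nearest is site 4
(19, -13) — d² to each: site 1:1412, site 2:629, site 3:265, site 4:857 → nearest is site 3
(-20, -13) — d² to each: site 1:281, site 2:200, site 3:850, site 4:2066 → nearest is site 2
Tally — site 2:4, site 3:1, site 4:2. site 2 captures the most (4).

site 2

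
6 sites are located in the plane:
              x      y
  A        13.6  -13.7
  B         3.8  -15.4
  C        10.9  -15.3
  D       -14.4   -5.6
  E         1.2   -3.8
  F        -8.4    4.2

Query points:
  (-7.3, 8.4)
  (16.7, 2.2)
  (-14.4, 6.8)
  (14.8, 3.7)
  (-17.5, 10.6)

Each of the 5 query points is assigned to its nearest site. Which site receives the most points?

F

(-7.3, 8.4) — d² to each: A:925.22, B:689.65, C:892.93, D:246.41, E:221.09, F:18.85 → nearest is F
(16.7, 2.2) — d² to each: A:262.42, B:476.17, C:339.89, D:1028.05, E:276.25, F:634.01 → nearest is A
(-14.4, 6.8) — d² to each: A:1204.25, B:824.08, C:1128.5, D:153.76, E:355.72, F:42.76 → nearest is F
(14.8, 3.7) — d² to each: A:304.2, B:485.81, C:376.21, D:939.13, E:241.21, F:538.49 → nearest is E
(-17.5, 10.6) — d² to each: A:1557.7, B:1129.69, C:1477.37, D:272.05, E:557.05, F:123.77 → nearest is F
Tally — A:1, E:1, F:3. F captures the most (3).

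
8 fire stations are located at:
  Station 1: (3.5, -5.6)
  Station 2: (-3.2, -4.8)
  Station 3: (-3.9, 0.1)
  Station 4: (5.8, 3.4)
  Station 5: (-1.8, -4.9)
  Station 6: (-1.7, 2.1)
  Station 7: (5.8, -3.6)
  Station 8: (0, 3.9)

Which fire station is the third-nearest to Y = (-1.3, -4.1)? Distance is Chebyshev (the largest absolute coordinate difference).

Station 3

d(Y, Station 1) = max(4.8, 1.5) = 4.8
d(Y, Station 2) = max(1.9, 0.7) = 1.9
d(Y, Station 3) = max(2.6, 4.2) = 4.2
d(Y, Station 4) = max(7.1, 7.5) = 7.5
d(Y, Station 5) = max(0.5, 0.8) = 0.8
d(Y, Station 6) = max(0.4, 6.2) = 6.2
d(Y, Station 7) = max(7.1, 0.5) = 7.1
d(Y, Station 8) = max(1.3, 8) = 8
Sorted ascending: Station 5, Station 2, Station 3, Station 1, … — the third-nearest is Station 3.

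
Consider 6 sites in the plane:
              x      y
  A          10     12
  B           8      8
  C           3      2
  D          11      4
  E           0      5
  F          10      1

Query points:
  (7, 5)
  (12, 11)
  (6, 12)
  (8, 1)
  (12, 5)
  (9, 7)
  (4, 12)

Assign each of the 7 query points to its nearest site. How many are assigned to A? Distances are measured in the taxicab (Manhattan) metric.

3

(7, 5) — d to each: A:10, B:4, C:7, D:5, E:7, F:7 → nearest is B
(12, 11) — d to each: A:3, B:7, C:18, D:8, E:18, F:12 → nearest is A
(6, 12) — d to each: A:4, B:6, C:13, D:13, E:13, F:15 → nearest is A
(8, 1) — d to each: A:13, B:7, C:6, D:6, E:12, F:2 → nearest is F
(12, 5) — d to each: A:9, B:7, C:12, D:2, E:12, F:6 → nearest is D
(9, 7) — d to each: A:6, B:2, C:11, D:5, E:11, F:7 → nearest is B
(4, 12) — d to each: A:6, B:8, C:11, D:15, E:11, F:17 → nearest is A
3 of the 7 points have A as nearest.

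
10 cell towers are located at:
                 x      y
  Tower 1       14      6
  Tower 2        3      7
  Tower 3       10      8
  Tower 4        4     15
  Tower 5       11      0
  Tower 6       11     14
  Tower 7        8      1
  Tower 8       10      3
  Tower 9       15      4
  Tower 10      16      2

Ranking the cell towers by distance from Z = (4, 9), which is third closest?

Tower 3

Since √ is increasing, it suffices to compare squared distances:
d²(Z, Tower 1) = 100 + 9 = 109
d²(Z, Tower 2) = 1 + 4 = 5
d²(Z, Tower 3) = 36 + 1 = 37
d²(Z, Tower 4) = 0 + 36 = 36
d²(Z, Tower 5) = 49 + 81 = 130
d²(Z, Tower 6) = 49 + 25 = 74
d²(Z, Tower 7) = 16 + 64 = 80
d²(Z, Tower 8) = 36 + 36 = 72
d²(Z, Tower 9) = 121 + 25 = 146
d²(Z, Tower 10) = 144 + 49 = 193
Sorted ascending: Tower 2, Tower 4, Tower 3, Tower 8, … — the third-nearest is Tower 3.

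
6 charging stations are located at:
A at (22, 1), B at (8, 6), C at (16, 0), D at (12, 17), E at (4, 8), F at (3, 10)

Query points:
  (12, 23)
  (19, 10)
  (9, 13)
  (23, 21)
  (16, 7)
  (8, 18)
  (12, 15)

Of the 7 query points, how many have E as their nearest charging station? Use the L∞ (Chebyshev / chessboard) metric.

0

(12, 23) — d to each: A:22, B:17, C:23, D:6, E:15, F:13 → nearest is D
(19, 10) — d to each: A:9, B:11, C:10, D:7, E:15, F:16 → nearest is D
(9, 13) — d to each: A:13, B:7, C:13, D:4, E:5, F:6 → nearest is D
(23, 21) — d to each: A:20, B:15, C:21, D:11, E:19, F:20 → nearest is D
(16, 7) — d to each: A:6, B:8, C:7, D:10, E:12, F:13 → nearest is A
(8, 18) — d to each: A:17, B:12, C:18, D:4, E:10, F:8 → nearest is D
(12, 15) — d to each: A:14, B:9, C:15, D:2, E:8, F:9 → nearest is D
0 of the 7 points have E as nearest.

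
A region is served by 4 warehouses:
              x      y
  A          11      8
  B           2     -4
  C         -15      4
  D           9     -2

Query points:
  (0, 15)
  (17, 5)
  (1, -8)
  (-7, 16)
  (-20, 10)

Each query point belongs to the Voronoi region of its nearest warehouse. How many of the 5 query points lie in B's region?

1

(0, 15) — d² to each: A:170, B:365, C:346, D:370 → nearest is A
(17, 5) — d² to each: A:45, B:306, C:1025, D:113 → nearest is A
(1, -8) — d² to each: A:356, B:17, C:400, D:100 → nearest is B
(-7, 16) — d² to each: A:388, B:481, C:208, D:580 → nearest is C
(-20, 10) — d² to each: A:965, B:680, C:61, D:985 → nearest is C
1 of the 5 points has B as nearest.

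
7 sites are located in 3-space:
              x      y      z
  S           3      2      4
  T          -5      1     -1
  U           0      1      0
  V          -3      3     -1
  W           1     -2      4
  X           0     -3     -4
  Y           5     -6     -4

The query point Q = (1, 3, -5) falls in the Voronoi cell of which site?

U

Compare squared distances (the ordering matches that of the actual distances):
|QS|² = (1−3)² + (3−2)² + (-5−4)² = 4 + 1 + 81 = 86
|QT|² = (1−(-5))² + (3−1)² + (-5−(-1))² = 36 + 4 + 16 = 56
|QU|² = (1−0)² + (3−1)² + (-5−0)² = 1 + 4 + 25 = 30
|QV|² = (1−(-3))² + (3−3)² + (-5−(-1))² = 16 + 0 + 16 = 32
|QW|² = (1−1)² + (3−(-2))² + (-5−4)² = 0 + 25 + 81 = 106
|QX|² = (1−0)² + (3−(-3))² + (-5−(-4))² = 1 + 36 + 1 = 38
|QY|² = (1−5)² + (3−(-6))² + (-5−(-4))² = 16 + 81 + 1 = 98
The smallest is to U, so Q lies in the Voronoi region of U.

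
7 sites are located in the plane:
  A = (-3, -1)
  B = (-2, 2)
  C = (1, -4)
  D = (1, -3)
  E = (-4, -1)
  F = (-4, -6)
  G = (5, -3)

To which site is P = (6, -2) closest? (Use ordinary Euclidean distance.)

Since √ is increasing, it suffices to compare squared distances:
|PA|² = (6−(-3))² + (-2−(-1))² = 81 + 1 = 82
|PB|² = (6−(-2))² + (-2−2)² = 64 + 16 = 80
|PC|² = (6−1)² + (-2−(-4))² = 25 + 4 = 29
|PD|² = (6−1)² + (-2−(-3))² = 25 + 1 = 26
|PE|² = (6−(-4))² + (-2−(-1))² = 100 + 1 = 101
|PF|² = (6−(-4))² + (-2−(-6))² = 100 + 16 = 116
|PG|² = (6−5)² + (-2−(-3))² = 1 + 1 = 2
Minimum is at G.

G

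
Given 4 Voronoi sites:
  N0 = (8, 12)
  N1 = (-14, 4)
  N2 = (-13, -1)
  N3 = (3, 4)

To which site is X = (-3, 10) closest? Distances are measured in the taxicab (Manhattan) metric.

N3

d(X,N0) = |-3−8| + |10−12| = 11 + 2 = 13
d(X,N1) = |-3−(-14)| + |10−4| = 11 + 6 = 17
d(X,N2) = |-3−(-13)| + |10−(-1)| = 10 + 11 = 21
d(X,N3) = |-3−3| + |10−4| = 6 + 6 = 12
The smallest is to N3, so X lies in the Voronoi region of N3.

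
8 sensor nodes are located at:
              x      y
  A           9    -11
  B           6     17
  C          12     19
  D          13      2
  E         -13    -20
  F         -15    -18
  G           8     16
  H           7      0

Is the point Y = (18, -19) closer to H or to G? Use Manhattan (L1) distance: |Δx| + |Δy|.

d(Y,H) = |18−7| + |-19−0| = 11 + 19 = 30
d(Y,G) = |18−8| + |-19−16| = 10 + 35 = 45
30 < 45, so H is closer.

H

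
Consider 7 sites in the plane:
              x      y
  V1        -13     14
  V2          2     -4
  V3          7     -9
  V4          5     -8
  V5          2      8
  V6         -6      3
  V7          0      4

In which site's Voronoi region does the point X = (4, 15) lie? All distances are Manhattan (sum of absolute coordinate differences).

V5

d(X,V1) = |4−(-13)| + |15−14| = 17 + 1 = 18
d(X,V2) = |4−2| + |15−(-4)| = 2 + 19 = 21
d(X,V3) = |4−7| + |15−(-9)| = 3 + 24 = 27
d(X,V4) = |4−5| + |15−(-8)| = 1 + 23 = 24
d(X,V5) = |4−2| + |15−8| = 2 + 7 = 9
d(X,V6) = |4−(-6)| + |15−3| = 10 + 12 = 22
d(X,V7) = |4−0| + |15−4| = 4 + 11 = 15
The smallest is to V5, so X lies in the Voronoi region of V5.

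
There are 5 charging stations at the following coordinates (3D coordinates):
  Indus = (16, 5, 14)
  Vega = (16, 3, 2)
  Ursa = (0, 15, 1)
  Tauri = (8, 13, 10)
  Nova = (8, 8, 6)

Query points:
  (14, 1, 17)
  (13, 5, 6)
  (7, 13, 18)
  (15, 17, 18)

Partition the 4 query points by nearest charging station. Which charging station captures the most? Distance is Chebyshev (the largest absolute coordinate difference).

(14, 1, 17) — d to each: Indus:4, Vega:15, Ursa:16, Tauri:12, Nova:11 → nearest is Indus
(13, 5, 6) — d to each: Indus:8, Vega:4, Ursa:13, Tauri:8, Nova:5 → nearest is Vega
(7, 13, 18) — d to each: Indus:9, Vega:16, Ursa:17, Tauri:8, Nova:12 → nearest is Tauri
(15, 17, 18) — d to each: Indus:12, Vega:16, Ursa:17, Tauri:8, Nova:12 → nearest is Tauri
Tally — Indus:1, Vega:1, Tauri:2. Tauri captures the most (2).

Tauri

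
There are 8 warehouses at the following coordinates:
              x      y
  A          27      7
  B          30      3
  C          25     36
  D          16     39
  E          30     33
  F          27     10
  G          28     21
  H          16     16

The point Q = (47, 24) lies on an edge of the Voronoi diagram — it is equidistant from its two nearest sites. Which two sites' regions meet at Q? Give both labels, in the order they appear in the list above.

Squared distances from Q to each site:
|QA|² = 400 + 289 = 689
|QB|² = 289 + 441 = 730
|QC|² = 484 + 144 = 628
|QD|² = 961 + 225 = 1186
|QE|² = 289 + 81 = 370
|QF|² = 400 + 196 = 596
|QG|² = 361 + 9 = 370
|QH|² = 961 + 64 = 1025
Q is equidistant from E and G (both at squared distance 370), and every other site is strictly farther — so Q lies on the E–G Voronoi edge.

E and G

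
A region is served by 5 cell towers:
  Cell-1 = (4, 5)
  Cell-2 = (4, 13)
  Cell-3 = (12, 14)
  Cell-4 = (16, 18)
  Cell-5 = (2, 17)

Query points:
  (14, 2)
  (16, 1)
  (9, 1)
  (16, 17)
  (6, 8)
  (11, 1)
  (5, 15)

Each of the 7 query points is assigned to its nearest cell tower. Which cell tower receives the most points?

Cell-1

(14, 2) — d² to each: Cell-1:109, Cell-2:221, Cell-3:148, Cell-4:260, Cell-5:369 → nearest is Cell-1
(16, 1) — d² to each: Cell-1:160, Cell-2:288, Cell-3:185, Cell-4:289, Cell-5:452 → nearest is Cell-1
(9, 1) — d² to each: Cell-1:41, Cell-2:169, Cell-3:178, Cell-4:338, Cell-5:305 → nearest is Cell-1
(16, 17) — d² to each: Cell-1:288, Cell-2:160, Cell-3:25, Cell-4:1, Cell-5:196 → nearest is Cell-4
(6, 8) — d² to each: Cell-1:13, Cell-2:29, Cell-3:72, Cell-4:200, Cell-5:97 → nearest is Cell-1
(11, 1) — d² to each: Cell-1:65, Cell-2:193, Cell-3:170, Cell-4:314, Cell-5:337 → nearest is Cell-1
(5, 15) — d² to each: Cell-1:101, Cell-2:5, Cell-3:50, Cell-4:130, Cell-5:13 → nearest is Cell-2
Tally — Cell-1:5, Cell-2:1, Cell-4:1. Cell-1 captures the most (5).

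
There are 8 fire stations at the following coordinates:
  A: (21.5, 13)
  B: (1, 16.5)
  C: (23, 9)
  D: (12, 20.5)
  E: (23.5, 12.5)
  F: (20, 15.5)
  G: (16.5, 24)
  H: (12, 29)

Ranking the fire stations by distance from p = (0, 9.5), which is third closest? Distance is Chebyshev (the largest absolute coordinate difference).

d(p,A) = max(21.5, 3.5) = 21.5
d(p,B) = max(1, 7) = 7
d(p,C) = max(23, 0.5) = 23
d(p,D) = max(12, 11) = 12
d(p,E) = max(23.5, 3) = 23.5
d(p,F) = max(20, 6) = 20
d(p,G) = max(16.5, 14.5) = 16.5
d(p,H) = max(12, 19.5) = 19.5
Sorted ascending: B, D, G, H, … — the third-nearest is G.

G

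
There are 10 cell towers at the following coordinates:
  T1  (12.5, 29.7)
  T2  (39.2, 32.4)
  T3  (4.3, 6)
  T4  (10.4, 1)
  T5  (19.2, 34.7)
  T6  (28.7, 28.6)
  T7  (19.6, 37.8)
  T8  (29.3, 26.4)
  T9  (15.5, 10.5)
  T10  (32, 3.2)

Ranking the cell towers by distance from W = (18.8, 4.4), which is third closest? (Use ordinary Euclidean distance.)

Since √ is increasing, it suffices to compare squared distances:
|WT1|² = 39.69 + 640.09 = 679.78
|WT2|² = 416.16 + 784 = 1200.16
|WT3|² = 210.25 + 2.56 = 212.81
|WT4|² = 70.56 + 11.56 = 82.12
|WT5|² = 0.16 + 918.09 = 918.25
|WT6|² = 98.01 + 585.64 = 683.65
|WT7|² = 0.64 + 1115.56 = 1116.2
|WT8|² = 110.25 + 484 = 594.25
|WT9|² = 10.89 + 37.21 = 48.1
d²(W, T10) = 174.24 + 1.44 = 175.68
Sorted ascending: T9, T4, T10, T3, … — the third-nearest is T10.

T10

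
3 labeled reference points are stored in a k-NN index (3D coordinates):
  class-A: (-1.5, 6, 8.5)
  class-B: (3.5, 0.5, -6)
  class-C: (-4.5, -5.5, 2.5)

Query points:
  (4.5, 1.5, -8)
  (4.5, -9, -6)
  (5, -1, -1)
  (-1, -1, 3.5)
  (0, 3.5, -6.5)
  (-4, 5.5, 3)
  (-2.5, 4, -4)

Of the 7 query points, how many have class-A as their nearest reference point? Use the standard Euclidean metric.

1

(4.5, 1.5, -8) — d² to each: class-A:328.5, class-B:6, class-C:240.25 → nearest is class-B
(4.5, -9, -6) — d² to each: class-A:471.25, class-B:91.25, class-C:165.5 → nearest is class-B
(5, -1, -1) — d² to each: class-A:181.5, class-B:29.5, class-C:122.75 → nearest is class-B
(-1, -1, 3.5) — d² to each: class-A:74.25, class-B:112.75, class-C:33.5 → nearest is class-C
(0, 3.5, -6.5) — d² to each: class-A:233.5, class-B:21.5, class-C:182.25 → nearest is class-B
(-4, 5.5, 3) — d² to each: class-A:36.75, class-B:162.25, class-C:121.5 → nearest is class-A
(-2.5, 4, -4) — d² to each: class-A:161.25, class-B:52.25, class-C:136.5 → nearest is class-B
1 of the 7 points has class-A as nearest.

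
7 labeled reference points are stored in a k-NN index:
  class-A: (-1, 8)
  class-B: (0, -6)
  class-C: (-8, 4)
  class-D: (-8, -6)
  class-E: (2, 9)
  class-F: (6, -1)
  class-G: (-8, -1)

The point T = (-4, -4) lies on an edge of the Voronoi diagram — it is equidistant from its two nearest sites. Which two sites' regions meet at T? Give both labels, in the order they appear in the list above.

class-B and class-D

Squared distances from T to each site:
d²(T, class-A) = (-4−(-1))² + (-4−8)² = 9 + 144 = 153
d²(T, class-B) = (-4−0)² + (-4−(-6))² = 16 + 4 = 20
d²(T, class-C) = (-4−(-8))² + (-4−4)² = 16 + 64 = 80
d²(T, class-D) = (-4−(-8))² + (-4−(-6))² = 16 + 4 = 20
d²(T, class-E) = (-4−2)² + (-4−9)² = 36 + 169 = 205
d²(T, class-F) = (-4−6)² + (-4−(-1))² = 100 + 9 = 109
d²(T, class-G) = (-4−(-8))² + (-4−(-1))² = 16 + 9 = 25
T is equidistant from class-B and class-D (both at squared distance 20), and every other site is strictly farther — so T lies on the class-B–class-D Voronoi edge.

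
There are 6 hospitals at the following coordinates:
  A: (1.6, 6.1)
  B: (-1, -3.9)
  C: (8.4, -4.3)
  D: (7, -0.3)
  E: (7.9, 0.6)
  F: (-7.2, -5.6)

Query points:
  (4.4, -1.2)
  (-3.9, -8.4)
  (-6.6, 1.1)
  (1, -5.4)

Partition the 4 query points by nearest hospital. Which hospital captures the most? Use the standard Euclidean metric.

F

(4.4, -1.2) — d² to each: A:61.13, B:36.45, C:25.61, D:7.57, E:15.49, F:153.92 → nearest is D
(-3.9, -8.4) — d² to each: A:240.5, B:28.66, C:168.1, D:184.42, E:220.24, F:18.73 → nearest is F
(-6.6, 1.1) — d² to each: A:92.24, B:56.36, C:254.16, D:186.92, E:210.5, F:45.25 → nearest is F
(1, -5.4) — d² to each: A:132.61, B:6.25, C:55.97, D:62.01, E:83.61, F:67.28 → nearest is B
Tally — B:1, D:1, F:2. F captures the most (2).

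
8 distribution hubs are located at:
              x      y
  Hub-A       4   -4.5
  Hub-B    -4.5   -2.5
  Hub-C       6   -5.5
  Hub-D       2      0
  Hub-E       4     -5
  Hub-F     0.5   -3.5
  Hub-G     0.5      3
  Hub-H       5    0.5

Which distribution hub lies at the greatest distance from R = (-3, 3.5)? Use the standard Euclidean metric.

Squared Euclidean distances:
d²(R, Hub-A) = 49 + 64 = 113
d²(R, Hub-B) = 2.25 + 36 = 38.25
d²(R, Hub-C) = 81 + 81 = 162
d²(R, Hub-D) = 25 + 12.25 = 37.25
d²(R, Hub-E) = 49 + 72.25 = 121.25
d²(R, Hub-F) = 12.25 + 49 = 61.25
d²(R, Hub-G) = 12.25 + 0.25 = 12.5
d²(R, Hub-H) = 64 + 9 = 73
The largest is to Hub-C.

Hub-C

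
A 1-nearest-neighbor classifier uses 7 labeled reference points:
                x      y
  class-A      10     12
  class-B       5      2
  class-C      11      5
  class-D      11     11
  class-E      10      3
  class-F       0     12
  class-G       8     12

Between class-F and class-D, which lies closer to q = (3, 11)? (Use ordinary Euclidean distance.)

class-F

Compare squared distances:
d²(q, class-F) = (3−0)² + (11−12)² = 9 + 1 = 10
d²(q, class-D) = (3−11)² + (11−11)² = 64 + 0 = 64
10 < 64, so class-F is closer.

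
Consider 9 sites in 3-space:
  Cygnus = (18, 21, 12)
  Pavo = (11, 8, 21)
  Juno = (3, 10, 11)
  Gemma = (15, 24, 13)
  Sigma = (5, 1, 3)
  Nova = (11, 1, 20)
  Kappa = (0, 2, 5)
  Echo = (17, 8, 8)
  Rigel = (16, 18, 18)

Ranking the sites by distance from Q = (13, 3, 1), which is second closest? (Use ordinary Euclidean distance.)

Squared Euclidean distances:
d²(Q, Cygnus) = 25 + 324 + 121 = 470
d²(Q, Pavo) = 4 + 25 + 400 = 429
d²(Q, Juno) = 100 + 49 + 100 = 249
d²(Q, Gemma) = 4 + 441 + 144 = 589
d²(Q, Sigma) = 64 + 4 + 4 = 72
d²(Q, Nova) = 4 + 4 + 361 = 369
d²(Q, Kappa) = 169 + 1 + 16 = 186
d²(Q, Echo) = 16 + 25 + 49 = 90
d²(Q, Rigel) = 9 + 225 + 289 = 523
Sorted ascending: Sigma, Echo, Kappa, … — the second-nearest is Echo.

Echo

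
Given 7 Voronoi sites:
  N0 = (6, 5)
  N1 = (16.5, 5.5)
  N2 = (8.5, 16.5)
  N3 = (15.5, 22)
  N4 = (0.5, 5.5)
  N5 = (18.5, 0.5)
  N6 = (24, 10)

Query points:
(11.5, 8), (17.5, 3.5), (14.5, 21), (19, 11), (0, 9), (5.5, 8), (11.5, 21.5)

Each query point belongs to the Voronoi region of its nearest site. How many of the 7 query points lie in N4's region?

(11.5, 8) — d² to each: N0:39.25, N1:31.25, N2:81.25, N3:212, N4:127.25, N5:105.25, N6:160.25 → nearest is N1
(17.5, 3.5) — d² to each: N0:134.5, N1:5, N2:250, N3:346.25, N4:293, N5:10, N6:84.5 → nearest is N1
(14.5, 21) — d² to each: N0:328.25, N1:244.25, N2:56.25, N3:2, N4:436.25, N5:436.25, N6:211.25 → nearest is N3
(19, 11) — d² to each: N0:205, N1:36.5, N2:140.5, N3:133.25, N4:372.5, N5:110.5, N6:26 → nearest is N6
(0, 9) — d² to each: N0:52, N1:284.5, N2:128.5, N3:409.25, N4:12.5, N5:414.5, N6:577 → nearest is N4
(5.5, 8) — d² to each: N0:9.25, N1:127.25, N2:81.25, N3:296, N4:31.25, N5:225.25, N6:346.25 → nearest is N0
(11.5, 21.5) — d² to each: N0:302.5, N1:281, N2:34, N3:16.25, N4:377, N5:490, N6:288.5 → nearest is N3
1 of the 7 points has N4 as nearest.

1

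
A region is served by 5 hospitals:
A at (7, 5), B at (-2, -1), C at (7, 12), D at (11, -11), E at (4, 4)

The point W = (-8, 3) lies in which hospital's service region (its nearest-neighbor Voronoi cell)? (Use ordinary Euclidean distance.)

B

Compare squared distances (the ordering matches that of the actual distances):
|WA|² = (-8−7)² + (3−5)² = 225 + 4 = 229
|WB|² = (-8−(-2))² + (3−(-1))² = 36 + 16 = 52
|WC|² = (-8−7)² + (3−12)² = 225 + 81 = 306
|WD|² = (-8−11)² + (3−(-11))² = 361 + 196 = 557
|WE|² = (-8−4)² + (3−4)² = 144 + 1 = 145
Minimum is at B.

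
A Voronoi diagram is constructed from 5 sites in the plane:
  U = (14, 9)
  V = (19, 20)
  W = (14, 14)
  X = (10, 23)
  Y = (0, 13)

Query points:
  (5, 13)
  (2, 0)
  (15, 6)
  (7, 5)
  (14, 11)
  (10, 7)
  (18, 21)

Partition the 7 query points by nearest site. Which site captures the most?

(5, 13) — d² to each: U:97, V:245, W:82, X:125, Y:25 → nearest is Y
(2, 0) — d² to each: U:225, V:689, W:340, X:593, Y:173 → nearest is Y
(15, 6) — d² to each: U:10, V:212, W:65, X:314, Y:274 → nearest is U
(7, 5) — d² to each: U:65, V:369, W:130, X:333, Y:113 → nearest is U
(14, 11) — d² to each: U:4, V:106, W:9, X:160, Y:200 → nearest is U
(10, 7) — d² to each: U:20, V:250, W:65, X:256, Y:136 → nearest is U
(18, 21) — d² to each: U:160, V:2, W:65, X:68, Y:388 → nearest is V
Tally — U:4, V:1, Y:2. U captures the most (4).

U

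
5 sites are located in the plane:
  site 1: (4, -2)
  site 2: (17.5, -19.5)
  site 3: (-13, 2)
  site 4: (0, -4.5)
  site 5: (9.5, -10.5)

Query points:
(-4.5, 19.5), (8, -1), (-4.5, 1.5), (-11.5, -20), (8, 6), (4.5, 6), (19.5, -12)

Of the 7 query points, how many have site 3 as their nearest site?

(-4.5, 19.5) — d² to each: site 1:534.5, site 2:2005, site 3:378.5, site 4:596.25, site 5:1096 → nearest is site 3
(8, -1) — d² to each: site 1:17, site 2:432.5, site 3:450, site 4:76.25, site 5:92.5 → nearest is site 1
(-4.5, 1.5) — d² to each: site 1:84.5, site 2:925, site 3:72.5, site 4:56.25, site 5:340 → nearest is site 4
(-11.5, -20) — d² to each: site 1:564.25, site 2:841.25, site 3:486.25, site 4:372.5, site 5:531.25 → nearest is site 4
(8, 6) — d² to each: site 1:80, site 2:740.5, site 3:457, site 4:174.25, site 5:274.5 → nearest is site 1
(4.5, 6) — d² to each: site 1:64.25, site 2:819.25, site 3:322.25, site 4:130.5, site 5:297.25 → nearest is site 1
(19.5, -12) — d² to each: site 1:340.25, site 2:60.25, site 3:1252.25, site 4:436.5, site 5:102.25 → nearest is site 2
1 of the 7 points has site 3 as nearest.

1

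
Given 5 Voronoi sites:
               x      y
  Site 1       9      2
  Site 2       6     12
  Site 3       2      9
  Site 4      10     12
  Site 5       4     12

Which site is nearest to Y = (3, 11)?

Squared Euclidean distances:
d²(Y, Site 1) = (3−9)² + (11−2)² = 36 + 81 = 117
d²(Y, Site 2) = (3−6)² + (11−12)² = 9 + 1 = 10
d²(Y, Site 3) = (3−2)² + (11−9)² = 1 + 4 = 5
d²(Y, Site 4) = (3−10)² + (11−12)² = 49 + 1 = 50
d²(Y, Site 5) = (3−4)² + (11−12)² = 1 + 1 = 2
Minimum is at Site 5.

Site 5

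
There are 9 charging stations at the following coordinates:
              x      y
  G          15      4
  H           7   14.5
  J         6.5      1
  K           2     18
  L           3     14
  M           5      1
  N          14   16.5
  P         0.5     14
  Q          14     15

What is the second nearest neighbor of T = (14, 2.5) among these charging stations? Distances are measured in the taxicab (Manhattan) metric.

J

d(T,G) = 1 + 1.5 = 2.5
d(T,H) = 7 + 12 = 19
d(T,J) = 7.5 + 1.5 = 9
d(T,K) = 12 + 15.5 = 27.5
d(T,L) = 11 + 11.5 = 22.5
d(T,M) = 9 + 1.5 = 10.5
d(T,N) = 0 + 14 = 14
d(T,P) = 13.5 + 11.5 = 25
d(T,Q) = 0 + 12.5 = 12.5
Sorted ascending: G, J, M, … — the second-nearest is J.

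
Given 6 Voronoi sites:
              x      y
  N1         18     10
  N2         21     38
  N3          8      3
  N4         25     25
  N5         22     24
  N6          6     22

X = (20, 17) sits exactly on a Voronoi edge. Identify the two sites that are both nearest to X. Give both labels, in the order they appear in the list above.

N1 and N5

Squared distances from X to each site:
|XN1|² = (20−18)² + (17−10)² = 4 + 49 = 53
|XN2|² = (20−21)² + (17−38)² = 1 + 441 = 442
|XN3|² = (20−8)² + (17−3)² = 144 + 196 = 340
|XN4|² = (20−25)² + (17−25)² = 25 + 64 = 89
|XN5|² = (20−22)² + (17−24)² = 4 + 49 = 53
|XN6|² = (20−6)² + (17−22)² = 196 + 25 = 221
X is equidistant from N1 and N5 (both at squared distance 53), and every other site is strictly farther — so X lies on the N1–N5 Voronoi edge.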